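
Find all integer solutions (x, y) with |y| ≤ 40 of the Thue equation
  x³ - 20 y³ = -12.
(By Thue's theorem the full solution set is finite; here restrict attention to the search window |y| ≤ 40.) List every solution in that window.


The equation is x³ - 20y³ = -12. For fixed y, x³ = 20·y³ − 12, so a solution requires the RHS to be a perfect cube.
Strategy: iterate y from -40 to 40, compute RHS = 20·y³ − 12, and check whether it is a (positive or negative) perfect cube.
Check small values of y:
  y = 0: RHS = -12 is not a perfect cube.
  y = 1: RHS = 8 = (2)³ ⇒ x = 2 works.
  y = -1: RHS = -32 is not a perfect cube.
  y = 2: RHS = 148 is not a perfect cube.
  y = -2: RHS = -172 is not a perfect cube.
  y = 3: RHS = 528 is not a perfect cube.
  y = -3: RHS = -552 is not a perfect cube.
Continuing the search up to |y| = 40 finds no further solutions beyond those listed.
Collected solutions: (2, 1).

Solutions (with |y| ≤ 40): (2, 1).


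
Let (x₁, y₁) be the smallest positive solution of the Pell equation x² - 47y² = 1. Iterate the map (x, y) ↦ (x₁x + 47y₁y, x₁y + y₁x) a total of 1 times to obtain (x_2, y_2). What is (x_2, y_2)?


Step 1: Find the fundamental solution (x₁, y₁) of x² - 47y² = 1.
  Expand √47 as a continued fraction. a₀ = ⌊√47⌋ = 6; iterate m_{k+1} = d_k·a_k − m_k, d_{k+1} = (47 − m_{k+1}²)/d_k, a_{k+1} = ⌊(a₀ + m_{k+1})/d_{k+1}⌋ (starting m₀ = 0, d₀ = 1), with convergents p_k = a_k·p_{k-1} + p_{k-2}, q_k = a_k·q_{k-1} + q_{k-2} (p₋₁ = 1, q₋₁ = 0):
  k = 0: a₀ = 6; p₀/q₀ = 6/1; p₀² − 47·q₀² = 36 − 47 = -11.
  k = 1: m = 6, d = 11, a = ⌊(6 + 6)/11⌋ = 1; p/q = (1·6 + 1)/(1·1 + 0) = 7/1; p² − 47·q² = 49 − 47 = 2.
  k = 2: m = 5, d = 2, a = ⌊(6 + 5)/2⌋ = 5; p/q = (5·7 + 6)/(5·1 + 1) = 41/6; p² − 47·q² = 1681 − 1692 = -11.
  k = 3: m = 5, d = 11, a = ⌊(6 + 5)/11⌋ = 1; p/q = (1·41 + 7)/(1·6 + 1) = 48/7; p² − 47·q² = 2304 − 2303 = 1.
  The first convergent with p² − 47·q² = 1 gives the fundamental solution (x₁, y₁) = (48, 7).
Step 2: Apply the recurrence (x_{n+1}, y_{n+1}) = (x₁x_n + 47y₁y_n, x₁y_n + y₁x_n) repeatedly.
  From (x_1, y_1) = (48, 7): x_2 = 48·48 + 47·7·7 = 4607; y_2 = 48·7 + 7·48 = 672.
Step 3: Verify x_2² - 47·y_2² = 21224449 - 21224448 = 1 (should be 1). ✓

(x_1, y_1) = (48, 7); (x_2, y_2) = (4607, 672).


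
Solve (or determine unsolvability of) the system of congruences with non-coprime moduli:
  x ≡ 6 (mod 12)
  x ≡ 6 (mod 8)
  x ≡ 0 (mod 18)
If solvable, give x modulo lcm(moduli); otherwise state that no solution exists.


Moduli 12, 8, 18 are not pairwise coprime, so CRT works modulo lcm(m_i) when all pairwise compatibility conditions hold.
Pairwise compatibility: gcd(m_i, m_j) must divide a_i - a_j for every pair.
Merge one congruence at a time:
  Start: x ≡ 6 (mod 12).
  Combine with x ≡ 6 (mod 8): gcd(12, 8) = 4; 6 - 6 = 0, which IS divisible by 4, so compatible.
    Write x = 6 + 12·t and substitute into x ≡ 6 (mod 8): 12·t ≡ 6 − 6 = 0 (mod 8).
    Divide the congruence (and modulus) by g = 4: 3·t ≡ 0 (mod 2).
    Reduce coefficients mod 2: 1·t ≡ 0 (mod 2).
    So t ≡ 0 (mod 2).
    Then x = 6 + 12·0 = 6, valid modulo lcm(12, 8) = 24: x ≡ 6 (mod 24).
  Combine with x ≡ 0 (mod 18): gcd(24, 18) = 6; 0 - 6 = -6, which IS divisible by 6, so compatible.
    Write x = 6 + 24·t and substitute into x ≡ 0 (mod 18): 24·t ≡ 0 − 6 = -6 (mod 18).
    Divide the congruence (and modulus) by g = 6: 4·t ≡ -1 (mod 3).
    Reduce coefficients mod 3: 1·t ≡ 2 (mod 3).
    So t ≡ 2 (mod 3).
    Then x = 6 + 24·2 = 54, valid modulo lcm(24, 18) = 72: x ≡ 54 (mod 72).
Verify: 54 mod 12 = 6, 54 mod 8 = 6, 54 mod 18 = 0.

x ≡ 54 (mod 72).


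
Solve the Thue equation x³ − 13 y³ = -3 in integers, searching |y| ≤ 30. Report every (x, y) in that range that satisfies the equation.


The equation is x³ - 13y³ = -3. For fixed y, x³ = 13·y³ − 3, so a solution requires the RHS to be a perfect cube.
Strategy: iterate y from -30 to 30, compute RHS = 13·y³ − 3, and check whether it is a (positive or negative) perfect cube.
Check small values of y:
  y = 0: RHS = -3 is not a perfect cube.
  y = 1: RHS = 10 is not a perfect cube.
  y = -1: RHS = -16 is not a perfect cube.
  y = 2: RHS = 101 is not a perfect cube.
  y = -2: RHS = -107 is not a perfect cube.
  y = 3: RHS = 348 is not a perfect cube.
  y = -3: RHS = -354 is not a perfect cube.
Continuing the search up to |y| = 30 finds no solutions either.
No (x, y) in the scanned range satisfies the equation.

No integer solutions with |y| ≤ 30.


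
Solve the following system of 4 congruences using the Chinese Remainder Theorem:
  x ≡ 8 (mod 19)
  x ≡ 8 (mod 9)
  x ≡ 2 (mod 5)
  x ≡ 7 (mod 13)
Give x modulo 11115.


Product of moduli M = 19 · 9 · 5 · 13 = 11115.
Merge one congruence at a time:
  Start: x ≡ 8 (mod 19).
  Combine with x ≡ 8 (mod 9); new modulus lcm = 171.
    Write x = 8 + 19·t and substitute into x ≡ 8 (mod 9): 19·t ≡ 8 − 8 = 0 (mod 9).
    Reduce coefficients mod 9: 1·t ≡ 0 (mod 9).
    So t ≡ 0 (mod 9).
    Then x = 8 + 19·0 = 8, valid modulo lcm(19, 9) = 171: x ≡ 8 (mod 171).
  Combine with x ≡ 2 (mod 5); new modulus lcm = 855.
    Write x = 8 + 171·t and substitute into x ≡ 2 (mod 5): 171·t ≡ 2 − 8 = -6 (mod 5).
    Reduce coefficients mod 5: 1·t ≡ 4 (mod 5).
    So t ≡ 4 (mod 5).
    Then x = 8 + 171·4 = 692, valid modulo lcm(171, 5) = 855: x ≡ 692 (mod 855).
  Combine with x ≡ 7 (mod 13); new modulus lcm = 11115.
    Write x = 692 + 855·t and substitute into x ≡ 7 (mod 13): 855·t ≡ 7 − 692 = -685 (mod 13).
    Reduce coefficients mod 13: 10·t ≡ 4 (mod 13).
    The inverse of 10 mod 13 is 4 (since 10·4 = 40 = 3·13 + 1), so t ≡ 4·4 = 16 ≡ 3 (mod 13).
    Then x = 692 + 855·3 = 3257, valid modulo lcm(855, 13) = 11115: x ≡ 3257 (mod 11115).
Verify against each original: 3257 mod 19 = 8, 3257 mod 9 = 8, 3257 mod 5 = 2, 3257 mod 13 = 7.

x ≡ 3257 (mod 11115).


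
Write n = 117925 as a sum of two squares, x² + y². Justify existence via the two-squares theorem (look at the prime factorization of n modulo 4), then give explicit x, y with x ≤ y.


Step 1: Factor n = 117925 = 5^2 · 53 · 89.
Step 2: Check the mod-4 condition on each prime factor: 5 ≡ 1 (mod 4), exponent 2; 53 ≡ 1 (mod 4), exponent 1; 89 ≡ 1 (mod 4), exponent 1.
All primes ≡ 3 (mod 4) appear to even exponent (or don't appear), so by the two-squares theorem n IS expressible as a sum of two squares.
Step 3: Build a representation. Group n = k² · m with k = 5 and m = 53 · 89 = 4717 (a product of primes ≡ 1 (mod 4)); a representation of m scales to one of n via (k·x)² + (k·y)² = k²(x² + y²). Each prime p ≡ 1 (mod 4) is itself a sum of two squares; find a² by testing p − a² for a perfect square:
  53: 53 − 1² = 52, 53 − 2² = 49 = 7² ⇒ 53 = 2² + 7².
  89: 89 − 1² = 88, 89 − 2² = 85, 89 − 3² = 80, 89 − 4² = 73, 89 − 5² = 64 = 8² ⇒ 89 = 5² + 8².
  Combine using the Brahmagupta–Fibonacci identity (a² + b²)(c² + d²) = (ac − bd)² + (ad + bc)² = (ac + bd)² + (ad − bc)²:
  53 · 89 = 4717: from (2² + 7²)(5² + 8²), take (2·5 − 7·8, 2·8 + 7·5) = (10 − 56, 16 + 35) = (-46, 51); dropping signs (only squares matter) gives (46, 51); check 46² + 51² = 2116 + 2601 = 4717 ✓.
  Scale by k = 5: (5·46, 5·51) = (230, 255).
Step 4: Order so x ≤ y and verify: 230² + 255² = 52900 + 65025 = 117925 = n. ✓

n = 117925 = 230² + 255² (one valid representation with x ≤ y).


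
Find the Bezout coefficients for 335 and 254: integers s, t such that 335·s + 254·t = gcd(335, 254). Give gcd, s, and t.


Euclidean algorithm on (335, 254) — divide until remainder is 0:
  335 = 1 · 254 + 81
  254 = 3 · 81 + 11
  81 = 7 · 11 + 4
  11 = 2 · 4 + 3
  4 = 1 · 3 + 1
  3 = 3 · 1 + 0
gcd(335, 254) = 1.
Track Bezout coefficients alongside the remainders: start with r₀ = 335 = a·1 + b·0 (s = 1, t = 0) and r₁ = 254 = a·0 + b·1 (s = 0, t = 1); each new remainder r_{k+1} = r_{k-1} − q_k·r_k inherits s_{k+1} = s_{k-1} − q_k·s_k, t_{k+1} = t_{k-1} − q_k·t_k, so r_k = a·s_k + b·t_k at every step:
  q = 1: r = 81, s = 1 − 1·0 = 1, t = 0 − 1·1 = -1  (check: 335·1 + 254·(-1) = 81)
  q = 3: r = 11, s = 0 − 3·1 = -3, t = 1 − 3·(-1) = 4  (check: 335·(-3) + 254·4 = 11)
  q = 7: r = 4, s = 1 − 7·(-3) = 22, t = -1 − 7·4 = -29  (check: 335·22 + 254·(-29) = 4)
  q = 2: r = 3, s = -3 − 2·22 = -47, t = 4 − 2·(-29) = 62  (check: 335·(-47) + 254·62 = 3)
  q = 1: r = 1, s = 22 − 1·(-47) = 69, t = -29 − 1·62 = -91  (check: 335·69 + 254·(-91) = 1)
The row with r = 1 (the gcd) gives the Bezout coefficients s = 69, t = -91.
Result: 335 · (69) + 254 · (-91) = 1.

gcd(335, 254) = 1; s = 69, t = -91 (check: 335·69 + 254·(-91) = 1).


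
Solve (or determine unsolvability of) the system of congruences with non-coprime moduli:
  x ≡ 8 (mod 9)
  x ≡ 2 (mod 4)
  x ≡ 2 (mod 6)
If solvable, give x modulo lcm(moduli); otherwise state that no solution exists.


Moduli 9, 4, 6 are not pairwise coprime, so CRT works modulo lcm(m_i) when all pairwise compatibility conditions hold.
Pairwise compatibility: gcd(m_i, m_j) must divide a_i - a_j for every pair.
Merge one congruence at a time:
  Start: x ≡ 8 (mod 9).
  Combine with x ≡ 2 (mod 4): gcd(9, 4) = 1; 2 - 8 = -6, which IS divisible by 1, so compatible.
    Write x = 8 + 9·t and substitute into x ≡ 2 (mod 4): 9·t ≡ 2 − 8 = -6 (mod 4).
    Reduce coefficients mod 4: 1·t ≡ 2 (mod 4).
    So t ≡ 2 (mod 4).
    Then x = 8 + 9·2 = 26, valid modulo lcm(9, 4) = 36: x ≡ 26 (mod 36).
  Combine with x ≡ 2 (mod 6): gcd(36, 6) = 6; 2 - 26 = -24, which IS divisible by 6, so compatible.
    Write x = 26 + 36·t and substitute into x ≡ 2 (mod 6): 36·t ≡ 2 − 26 = -24 (mod 6).
    Divide the congruence (and modulus) by g = 6: 6·t ≡ -4 (mod 1).
    Modulo 1 every t works; take t = 0.
    Then x = 26 + 36·0 = 26, valid modulo lcm(36, 6) = 36: x ≡ 26 (mod 36).
Verify: 26 mod 9 = 8, 26 mod 4 = 2, 26 mod 6 = 2.

x ≡ 26 (mod 36).


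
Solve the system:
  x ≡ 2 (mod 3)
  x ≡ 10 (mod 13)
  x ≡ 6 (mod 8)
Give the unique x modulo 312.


Moduli 3, 13, 8 are pairwise coprime; by CRT there is a unique solution modulo M = 3 · 13 · 8 = 312.
Solve pairwise, accumulating the modulus:
  Start with x ≡ 2 (mod 3).
  Combine with x ≡ 10 (mod 13): since gcd(3, 13) = 1, we get a unique residue mod 39.
    Write x = 2 + 3·t and substitute into x ≡ 10 (mod 13): 3·t ≡ 10 − 2 = 8 (mod 13).
    The inverse of 3 mod 13 is 9 (since 3·9 = 27 = 2·13 + 1), so t ≡ 9·8 = 72 ≡ 7 (mod 13).
    Then x = 2 + 3·7 = 23, valid modulo lcm(3, 13) = 39: x ≡ 23 (mod 39).
  Combine with x ≡ 6 (mod 8): since gcd(39, 8) = 1, we get a unique residue mod 312.
    Write x = 23 + 39·t and substitute into x ≡ 6 (mod 8): 39·t ≡ 6 − 23 = -17 (mod 8).
    Reduce coefficients mod 8: 7·t ≡ 7 (mod 8).
    The inverse of 7 mod 8 is 7 (since 7·7 = 49 = 6·8 + 1), so t ≡ 7·7 = 49 ≡ 1 (mod 8).
    Then x = 23 + 39·1 = 62, valid modulo lcm(39, 8) = 312: x ≡ 62 (mod 312).
Verify: 62 mod 3 = 2 ✓, 62 mod 13 = 10 ✓, 62 mod 8 = 6 ✓.

x ≡ 62 (mod 312).


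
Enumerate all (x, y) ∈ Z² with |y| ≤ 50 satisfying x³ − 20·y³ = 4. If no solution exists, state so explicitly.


The equation is x³ - 20y³ = 4. For fixed y, x³ = 20·y³ + 4, so a solution requires the RHS to be a perfect cube.
Strategy: iterate y from -50 to 50, compute RHS = 20·y³ + 4, and check whether it is a (positive or negative) perfect cube.
Check small values of y:
  y = 0: RHS = 4 is not a perfect cube.
  y = 1: RHS = 24 is not a perfect cube.
  y = -1: RHS = -16 is not a perfect cube.
  y = 2: RHS = 164 is not a perfect cube.
  y = -2: RHS = -156 is not a perfect cube.
  y = 3: RHS = 544 is not a perfect cube.
  y = -3: RHS = -536 is not a perfect cube.
Continuing the search up to |y| = 50 finds no solutions either.
No (x, y) in the scanned range satisfies the equation.

No integer solutions with |y| ≤ 50.


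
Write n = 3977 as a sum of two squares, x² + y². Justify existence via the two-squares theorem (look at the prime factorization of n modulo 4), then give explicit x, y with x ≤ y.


Step 1: Factor n = 3977 = 41 · 97.
Step 2: Check the mod-4 condition on each prime factor: 41 ≡ 1 (mod 4), exponent 1; 97 ≡ 1 (mod 4), exponent 1.
All primes ≡ 3 (mod 4) appear to even exponent (or don't appear), so by the two-squares theorem n IS expressible as a sum of two squares.
Step 3: Build a representation. Here n = 41 · 97 is a product of primes ≡ 1 (mod 4). Each prime p ≡ 1 (mod 4) is itself a sum of two squares; find a² by testing p − a² for a perfect square:
  41: 41 − 1² = 40, 41 − 2² = 37, 41 − 3² = 32, 41 − 4² = 25 = 5² ⇒ 41 = 4² + 5².
  97: 97 − 1² = 96, 97 − 2² = 93, 97 − 3² = 88, 97 − 4² = 81 = 9² ⇒ 97 = 4² + 9².
  Combine using the Brahmagupta–Fibonacci identity (a² + b²)(c² + d²) = (ac − bd)² + (ad + bc)² = (ac + bd)² + (ad − bc)²:
  41 · 97 = 3977: from (4² + 5²)(4² + 9²), take (4·4 − 5·9, 4·9 + 5·4) = (16 − 45, 36 + 20) = (-29, 56); dropping signs (only squares matter) gives (29, 56); check 29² + 56² = 841 + 3136 = 3977 ✓.
Step 4: Order so x ≤ y and verify: 29² + 56² = 841 + 3136 = 3977 = n. ✓

n = 3977 = 29² + 56² (one valid representation with x ≤ y).


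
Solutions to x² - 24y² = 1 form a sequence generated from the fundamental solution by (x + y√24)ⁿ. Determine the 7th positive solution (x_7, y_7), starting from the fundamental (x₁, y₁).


Step 1: Find the fundamental solution (x₁, y₁) of x² - 24y² = 1.
  Expand √24 as a continued fraction. a₀ = ⌊√24⌋ = 4; iterate m_{k+1} = d_k·a_k − m_k, d_{k+1} = (24 − m_{k+1}²)/d_k, a_{k+1} = ⌊(a₀ + m_{k+1})/d_{k+1}⌋ (starting m₀ = 0, d₀ = 1), with convergents p_k = a_k·p_{k-1} + p_{k-2}, q_k = a_k·q_{k-1} + q_{k-2} (p₋₁ = 1, q₋₁ = 0):
  k = 0: a₀ = 4; p₀/q₀ = 4/1; p₀² − 24·q₀² = 16 − 24 = -8.
  k = 1: m = 4, d = 8, a = ⌊(4 + 4)/8⌋ = 1; p/q = (1·4 + 1)/(1·1 + 0) = 5/1; p² − 24·q² = 25 − 24 = 1.
  The first convergent with p² − 24·q² = 1 gives the fundamental solution (x₁, y₁) = (5, 1).
Step 2: Apply the recurrence (x_{n+1}, y_{n+1}) = (x₁x_n + 24y₁y_n, x₁y_n + y₁x_n) repeatedly.
  From (x_1, y_1) = (5, 1): x_2 = 5·5 + 24·1·1 = 49; y_2 = 5·1 + 1·5 = 10.
  From (x_2, y_2) = (49, 10): x_3 = 5·49 + 24·1·10 = 485; y_3 = 5·10 + 1·49 = 99.
  From (x_3, y_3) = (485, 99): x_4 = 5·485 + 24·1·99 = 4801; y_4 = 5·99 + 1·485 = 980.
  From (x_4, y_4) = (4801, 980): x_5 = 5·4801 + 24·1·980 = 47525; y_5 = 5·980 + 1·4801 = 9701.
  From (x_5, y_5) = (47525, 9701): x_6 = 5·47525 + 24·1·9701 = 470449; y_6 = 5·9701 + 1·47525 = 96030.
  From (x_6, y_6) = (470449, 96030): x_7 = 5·470449 + 24·1·96030 = 4656965; y_7 = 5·96030 + 1·470449 = 950599.
Step 3: Verify x_7² - 24·y_7² = 21687323011225 - 21687323011224 = 1 (should be 1). ✓

(x_1, y_1) = (5, 1); (x_7, y_7) = (4656965, 950599).


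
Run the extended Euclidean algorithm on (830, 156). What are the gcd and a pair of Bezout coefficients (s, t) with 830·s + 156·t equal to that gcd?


Euclidean algorithm on (830, 156) — divide until remainder is 0:
  830 = 5 · 156 + 50
  156 = 3 · 50 + 6
  50 = 8 · 6 + 2
  6 = 3 · 2 + 0
gcd(830, 156) = 2.
Track Bezout coefficients alongside the remainders: start with r₀ = 830 = a·1 + b·0 (s = 1, t = 0) and r₁ = 156 = a·0 + b·1 (s = 0, t = 1); each new remainder r_{k+1} = r_{k-1} − q_k·r_k inherits s_{k+1} = s_{k-1} − q_k·s_k, t_{k+1} = t_{k-1} − q_k·t_k, so r_k = a·s_k + b·t_k at every step:
  q = 5: r = 50, s = 1 − 5·0 = 1, t = 0 − 5·1 = -5  (check: 830·1 + 156·(-5) = 50)
  q = 3: r = 6, s = 0 − 3·1 = -3, t = 1 − 3·(-5) = 16  (check: 830·(-3) + 156·16 = 6)
  q = 8: r = 2, s = 1 − 8·(-3) = 25, t = -5 − 8·16 = -133  (check: 830·25 + 156·(-133) = 2)
The row with r = 2 (the gcd) gives the Bezout coefficients s = 25, t = -133.
Result: 830 · (25) + 156 · (-133) = 2.

gcd(830, 156) = 2; s = 25, t = -133 (check: 830·25 + 156·(-133) = 2).


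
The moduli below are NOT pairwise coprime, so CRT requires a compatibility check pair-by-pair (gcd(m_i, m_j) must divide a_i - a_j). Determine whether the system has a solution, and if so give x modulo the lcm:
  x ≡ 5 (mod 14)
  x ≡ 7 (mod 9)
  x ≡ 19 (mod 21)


Moduli 14, 9, 21 are not pairwise coprime, so CRT works modulo lcm(m_i) when all pairwise compatibility conditions hold.
Pairwise compatibility: gcd(m_i, m_j) must divide a_i - a_j for every pair.
Merge one congruence at a time:
  Start: x ≡ 5 (mod 14).
  Combine with x ≡ 7 (mod 9): gcd(14, 9) = 1; 7 - 5 = 2, which IS divisible by 1, so compatible.
    Write x = 5 + 14·t and substitute into x ≡ 7 (mod 9): 14·t ≡ 7 − 5 = 2 (mod 9).
    Reduce coefficients mod 9: 5·t ≡ 2 (mod 9).
    The inverse of 5 mod 9 is 2 (since 5·2 = 10 = 1·9 + 1), so t ≡ 2·2 = 4 ≡ 4 (mod 9).
    Then x = 5 + 14·4 = 61, valid modulo lcm(14, 9) = 126: x ≡ 61 (mod 126).
  Combine with x ≡ 19 (mod 21): gcd(126, 21) = 21; 19 - 61 = -42, which IS divisible by 21, so compatible.
    Write x = 61 + 126·t and substitute into x ≡ 19 (mod 21): 126·t ≡ 19 − 61 = -42 (mod 21).
    Divide the congruence (and modulus) by g = 21: 6·t ≡ -2 (mod 1).
    Modulo 1 every t works; take t = 0.
    Then x = 61 + 126·0 = 61, valid modulo lcm(126, 21) = 126: x ≡ 61 (mod 126).
Verify: 61 mod 14 = 5, 61 mod 9 = 7, 61 mod 21 = 19.

x ≡ 61 (mod 126).


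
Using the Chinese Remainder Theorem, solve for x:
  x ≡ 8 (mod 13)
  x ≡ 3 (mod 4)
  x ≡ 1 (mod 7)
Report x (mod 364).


Moduli 13, 4, 7 are pairwise coprime; by CRT there is a unique solution modulo M = 13 · 4 · 7 = 364.
Solve pairwise, accumulating the modulus:
  Start with x ≡ 8 (mod 13).
  Combine with x ≡ 3 (mod 4): since gcd(13, 4) = 1, we get a unique residue mod 52.
    Write x = 8 + 13·t and substitute into x ≡ 3 (mod 4): 13·t ≡ 3 − 8 = -5 (mod 4).
    Reduce coefficients mod 4: 1·t ≡ 3 (mod 4).
    So t ≡ 3 (mod 4).
    Then x = 8 + 13·3 = 47, valid modulo lcm(13, 4) = 52: x ≡ 47 (mod 52).
  Combine with x ≡ 1 (mod 7): since gcd(52, 7) = 1, we get a unique residue mod 364.
    Write x = 47 + 52·t and substitute into x ≡ 1 (mod 7): 52·t ≡ 1 − 47 = -46 (mod 7).
    Reduce coefficients mod 7: 3·t ≡ 3 (mod 7).
    The inverse of 3 mod 7 is 5 (since 3·5 = 15 = 2·7 + 1), so t ≡ 5·3 = 15 ≡ 1 (mod 7).
    Then x = 47 + 52·1 = 99, valid modulo lcm(52, 7) = 364: x ≡ 99 (mod 364).
Verify: 99 mod 13 = 8 ✓, 99 mod 4 = 3 ✓, 99 mod 7 = 1 ✓.

x ≡ 99 (mod 364).


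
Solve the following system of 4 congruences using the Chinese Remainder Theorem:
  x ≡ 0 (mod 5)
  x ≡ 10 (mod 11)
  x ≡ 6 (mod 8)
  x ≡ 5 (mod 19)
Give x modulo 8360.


Product of moduli M = 5 · 11 · 8 · 19 = 8360.
Merge one congruence at a time:
  Start: x ≡ 0 (mod 5).
  Combine with x ≡ 10 (mod 11); new modulus lcm = 55.
    Write x = 0 + 5·t and substitute into x ≡ 10 (mod 11): 5·t ≡ 10 − 0 = 10 (mod 11).
    The inverse of 5 mod 11 is 9 (since 5·9 = 45 = 4·11 + 1), so t ≡ 9·10 = 90 ≡ 2 (mod 11).
    Then x = 0 + 5·2 = 10, valid modulo lcm(5, 11) = 55: x ≡ 10 (mod 55).
  Combine with x ≡ 6 (mod 8); new modulus lcm = 440.
    Write x = 10 + 55·t and substitute into x ≡ 6 (mod 8): 55·t ≡ 6 − 10 = -4 (mod 8).
    Reduce coefficients mod 8: 7·t ≡ 4 (mod 8).
    The inverse of 7 mod 8 is 7 (since 7·7 = 49 = 6·8 + 1), so t ≡ 7·4 = 28 ≡ 4 (mod 8).
    Then x = 10 + 55·4 = 230, valid modulo lcm(55, 8) = 440: x ≡ 230 (mod 440).
  Combine with x ≡ 5 (mod 19); new modulus lcm = 8360.
    Write x = 230 + 440·t and substitute into x ≡ 5 (mod 19): 440·t ≡ 5 − 230 = -225 (mod 19).
    Reduce coefficients mod 19: 3·t ≡ 3 (mod 19).
    The inverse of 3 mod 19 is 13 (since 3·13 = 39 = 2·19 + 1), so t ≡ 13·3 = 39 ≡ 1 (mod 19).
    Then x = 230 + 440·1 = 670, valid modulo lcm(440, 19) = 8360: x ≡ 670 (mod 8360).
Verify against each original: 670 mod 5 = 0, 670 mod 11 = 10, 670 mod 8 = 6, 670 mod 19 = 5.

x ≡ 670 (mod 8360).


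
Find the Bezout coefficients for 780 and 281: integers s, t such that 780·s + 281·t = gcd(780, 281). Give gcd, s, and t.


Euclidean algorithm on (780, 281) — divide until remainder is 0:
  780 = 2 · 281 + 218
  281 = 1 · 218 + 63
  218 = 3 · 63 + 29
  63 = 2 · 29 + 5
  29 = 5 · 5 + 4
  5 = 1 · 4 + 1
  4 = 4 · 1 + 0
gcd(780, 281) = 1.
Track Bezout coefficients alongside the remainders: start with r₀ = 780 = a·1 + b·0 (s = 1, t = 0) and r₁ = 281 = a·0 + b·1 (s = 0, t = 1); each new remainder r_{k+1} = r_{k-1} − q_k·r_k inherits s_{k+1} = s_{k-1} − q_k·s_k, t_{k+1} = t_{k-1} − q_k·t_k, so r_k = a·s_k + b·t_k at every step:
  q = 2: r = 218, s = 1 − 2·0 = 1, t = 0 − 2·1 = -2  (check: 780·1 + 281·(-2) = 218)
  q = 1: r = 63, s = 0 − 1·1 = -1, t = 1 − 1·(-2) = 3  (check: 780·(-1) + 281·3 = 63)
  q = 3: r = 29, s = 1 − 3·(-1) = 4, t = -2 − 3·3 = -11  (check: 780·4 + 281·(-11) = 29)
  q = 2: r = 5, s = -1 − 2·4 = -9, t = 3 − 2·(-11) = 25  (check: 780·(-9) + 281·25 = 5)
  q = 5: r = 4, s = 4 − 5·(-9) = 49, t = -11 − 5·25 = -136  (check: 780·49 + 281·(-136) = 4)
  q = 1: r = 1, s = -9 − 1·49 = -58, t = 25 − 1·(-136) = 161  (check: 780·(-58) + 281·161 = 1)
The row with r = 1 (the gcd) gives the Bezout coefficients s = -58, t = 161.
Result: 780 · (-58) + 281 · (161) = 1.

gcd(780, 281) = 1; s = -58, t = 161 (check: 780·(-58) + 281·161 = 1).


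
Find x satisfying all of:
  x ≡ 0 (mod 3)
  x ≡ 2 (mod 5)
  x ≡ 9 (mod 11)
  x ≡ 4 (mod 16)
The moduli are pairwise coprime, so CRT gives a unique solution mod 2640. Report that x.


Product of moduli M = 3 · 5 · 11 · 16 = 2640.
Merge one congruence at a time:
  Start: x ≡ 0 (mod 3).
  Combine with x ≡ 2 (mod 5); new modulus lcm = 15.
    Write x = 0 + 3·t and substitute into x ≡ 2 (mod 5): 3·t ≡ 2 − 0 = 2 (mod 5).
    The inverse of 3 mod 5 is 2 (since 3·2 = 6 = 1·5 + 1), so t ≡ 2·2 = 4 ≡ 4 (mod 5).
    Then x = 0 + 3·4 = 12, valid modulo lcm(3, 5) = 15: x ≡ 12 (mod 15).
  Combine with x ≡ 9 (mod 11); new modulus lcm = 165.
    Write x = 12 + 15·t and substitute into x ≡ 9 (mod 11): 15·t ≡ 9 − 12 = -3 (mod 11).
    Reduce coefficients mod 11: 4·t ≡ 8 (mod 11).
    The inverse of 4 mod 11 is 3 (since 4·3 = 12 = 1·11 + 1), so t ≡ 3·8 = 24 ≡ 2 (mod 11).
    Then x = 12 + 15·2 = 42, valid modulo lcm(15, 11) = 165: x ≡ 42 (mod 165).
  Combine with x ≡ 4 (mod 16); new modulus lcm = 2640.
    Write x = 42 + 165·t and substitute into x ≡ 4 (mod 16): 165·t ≡ 4 − 42 = -38 (mod 16).
    Reduce coefficients mod 16: 5·t ≡ 10 (mod 16).
    The inverse of 5 mod 16 is 13 (since 5·13 = 65 = 4·16 + 1), so t ≡ 13·10 = 130 ≡ 2 (mod 16).
    Then x = 42 + 165·2 = 372, valid modulo lcm(165, 16) = 2640: x ≡ 372 (mod 2640).
Verify against each original: 372 mod 3 = 0, 372 mod 5 = 2, 372 mod 11 = 9, 372 mod 16 = 4.

x ≡ 372 (mod 2640).


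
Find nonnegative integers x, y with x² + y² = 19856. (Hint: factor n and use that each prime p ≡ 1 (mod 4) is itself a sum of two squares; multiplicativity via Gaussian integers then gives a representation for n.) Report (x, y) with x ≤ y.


Step 1: Factor n = 19856 = 2^4 · 17 · 73.
Step 2: Check the mod-4 condition on each prime factor: 2 = 2 (special); 17 ≡ 1 (mod 4), exponent 1; 73 ≡ 1 (mod 4), exponent 1.
All primes ≡ 3 (mod 4) appear to even exponent (or don't appear), so by the two-squares theorem n IS expressible as a sum of two squares.
Step 3: Build a representation. Group n = k² · m with k = 4 and m = 17 · 73 = 1241 (a product of primes ≡ 1 (mod 4)); a representation of m scales to one of n via (k·x)² + (k·y)² = k²(x² + y²). Each prime p ≡ 1 (mod 4) is itself a sum of two squares; find a² by testing p − a² for a perfect square:
  17: 17 − 1² = 16 = 4² ⇒ 17 = 1² + 4².
  73: 73 − 1² = 72, 73 − 2² = 69, 73 − 3² = 64 = 8² ⇒ 73 = 3² + 8².
  Combine using the Brahmagupta–Fibonacci identity (a² + b²)(c² + d²) = (ac − bd)² + (ad + bc)² = (ac + bd)² + (ad − bc)²:
  17 · 73 = 1241: from (1² + 4²)(3² + 8²), take (1·3 − 4·8, 1·8 + 4·3) = (3 − 32, 8 + 12) = (-29, 20); dropping signs (only squares matter) gives (29, 20); check 29² + 20² = 841 + 400 = 1241 ✓.
  Scale by k = 4: (4·29, 4·20) = (116, 80).
Step 4: Order so x ≤ y and verify: 80² + 116² = 6400 + 13456 = 19856 = n. ✓

n = 19856 = 80² + 116² (one valid representation with x ≤ y).


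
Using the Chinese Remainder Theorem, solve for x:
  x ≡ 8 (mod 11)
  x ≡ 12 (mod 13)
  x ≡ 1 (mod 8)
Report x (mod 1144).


Moduli 11, 13, 8 are pairwise coprime; by CRT there is a unique solution modulo M = 11 · 13 · 8 = 1144.
Solve pairwise, accumulating the modulus:
  Start with x ≡ 8 (mod 11).
  Combine with x ≡ 12 (mod 13): since gcd(11, 13) = 1, we get a unique residue mod 143.
    Write x = 8 + 11·t and substitute into x ≡ 12 (mod 13): 11·t ≡ 12 − 8 = 4 (mod 13).
    The inverse of 11 mod 13 is 6 (since 11·6 = 66 = 5·13 + 1), so t ≡ 6·4 = 24 ≡ 11 (mod 13).
    Then x = 8 + 11·11 = 129, valid modulo lcm(11, 13) = 143: x ≡ 129 (mod 143).
  Combine with x ≡ 1 (mod 8): since gcd(143, 8) = 1, we get a unique residue mod 1144.
    Write x = 129 + 143·t and substitute into x ≡ 1 (mod 8): 143·t ≡ 1 − 129 = -128 (mod 8).
    Reduce coefficients mod 8: 7·t ≡ 0 (mod 8).
    The inverse of 7 mod 8 is 7 (since 7·7 = 49 = 6·8 + 1), so t ≡ 7·0 = 0 ≡ 0 (mod 8).
    Then x = 129 + 143·0 = 129, valid modulo lcm(143, 8) = 1144: x ≡ 129 (mod 1144).
Verify: 129 mod 11 = 8 ✓, 129 mod 13 = 12 ✓, 129 mod 8 = 1 ✓.

x ≡ 129 (mod 1144).


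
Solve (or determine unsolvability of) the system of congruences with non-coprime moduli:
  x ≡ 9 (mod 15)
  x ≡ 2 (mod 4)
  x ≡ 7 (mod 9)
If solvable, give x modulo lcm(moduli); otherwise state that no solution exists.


Moduli 15, 4, 9 are not pairwise coprime, so CRT works modulo lcm(m_i) when all pairwise compatibility conditions hold.
Pairwise compatibility: gcd(m_i, m_j) must divide a_i - a_j for every pair.
Merge one congruence at a time:
  Start: x ≡ 9 (mod 15).
  Combine with x ≡ 2 (mod 4): gcd(15, 4) = 1; 2 - 9 = -7, which IS divisible by 1, so compatible.
    Write x = 9 + 15·t and substitute into x ≡ 2 (mod 4): 15·t ≡ 2 − 9 = -7 (mod 4).
    Reduce coefficients mod 4: 3·t ≡ 1 (mod 4).
    The inverse of 3 mod 4 is 3 (since 3·3 = 9 = 2·4 + 1), so t ≡ 3·1 = 3 ≡ 3 (mod 4).
    Then x = 9 + 15·3 = 54, valid modulo lcm(15, 4) = 60: x ≡ 54 (mod 60).
  Combine with x ≡ 7 (mod 9): gcd(60, 9) = 3, and 7 - 54 = -47 is NOT divisible by 3.
    ⇒ system is inconsistent (no integer solution).

No solution (the system is inconsistent).


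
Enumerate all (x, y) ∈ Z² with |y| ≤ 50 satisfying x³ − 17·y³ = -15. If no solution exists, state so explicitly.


The equation is x³ - 17y³ = -15. For fixed y, x³ = 17·y³ − 15, so a solution requires the RHS to be a perfect cube.
Strategy: iterate y from -50 to 50, compute RHS = 17·y³ − 15, and check whether it is a (positive or negative) perfect cube.
Check small values of y:
  y = 0: RHS = -15 is not a perfect cube.
  y = 1: RHS = 2 is not a perfect cube.
  y = -1: RHS = -32 is not a perfect cube.
  y = 2: RHS = 121 is not a perfect cube.
  y = -2: RHS = -151 is not a perfect cube.
  y = 3: RHS = 444 is not a perfect cube.
  y = -3: RHS = -474 is not a perfect cube.
Continuing the search up to |y| = 50 finds no solutions either.
No (x, y) in the scanned range satisfies the equation.

No integer solutions with |y| ≤ 50.


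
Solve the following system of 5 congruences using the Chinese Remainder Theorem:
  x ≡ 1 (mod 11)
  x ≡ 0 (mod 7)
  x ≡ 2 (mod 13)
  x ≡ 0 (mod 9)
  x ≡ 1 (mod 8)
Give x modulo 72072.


Product of moduli M = 11 · 7 · 13 · 9 · 8 = 72072.
Merge one congruence at a time:
  Start: x ≡ 1 (mod 11).
  Combine with x ≡ 0 (mod 7); new modulus lcm = 77.
    Write x = 1 + 11·t and substitute into x ≡ 0 (mod 7): 11·t ≡ 0 − 1 = -1 (mod 7).
    Reduce coefficients mod 7: 4·t ≡ 6 (mod 7).
    The inverse of 4 mod 7 is 2 (since 4·2 = 8 = 1·7 + 1), so t ≡ 2·6 = 12 ≡ 5 (mod 7).
    Then x = 1 + 11·5 = 56, valid modulo lcm(11, 7) = 77: x ≡ 56 (mod 77).
  Combine with x ≡ 2 (mod 13); new modulus lcm = 1001.
    Write x = 56 + 77·t and substitute into x ≡ 2 (mod 13): 77·t ≡ 2 − 56 = -54 (mod 13).
    Reduce coefficients mod 13: 12·t ≡ 11 (mod 13).
    The inverse of 12 mod 13 is 12 (since 12·12 = 144 = 11·13 + 1), so t ≡ 12·11 = 132 ≡ 2 (mod 13).
    Then x = 56 + 77·2 = 210, valid modulo lcm(77, 13) = 1001: x ≡ 210 (mod 1001).
  Combine with x ≡ 0 (mod 9); new modulus lcm = 9009.
    Write x = 210 + 1001·t and substitute into x ≡ 0 (mod 9): 1001·t ≡ 0 − 210 = -210 (mod 9).
    Reduce coefficients mod 9: 2·t ≡ 6 (mod 9).
    The inverse of 2 mod 9 is 5 (since 2·5 = 10 = 1·9 + 1), so t ≡ 5·6 = 30 ≡ 3 (mod 9).
    Then x = 210 + 1001·3 = 3213, valid modulo lcm(1001, 9) = 9009: x ≡ 3213 (mod 9009).
  Combine with x ≡ 1 (mod 8); new modulus lcm = 72072.
    Write x = 3213 + 9009·t and substitute into x ≡ 1 (mod 8): 9009·t ≡ 1 − 3213 = -3212 (mod 8).
    Reduce coefficients mod 8: 1·t ≡ 4 (mod 8).
    So t ≡ 4 (mod 8).
    Then x = 3213 + 9009·4 = 39249, valid modulo lcm(9009, 8) = 72072: x ≡ 39249 (mod 72072).
Verify against each original: 39249 mod 11 = 1, 39249 mod 7 = 0, 39249 mod 13 = 2, 39249 mod 9 = 0, 39249 mod 8 = 1.

x ≡ 39249 (mod 72072).


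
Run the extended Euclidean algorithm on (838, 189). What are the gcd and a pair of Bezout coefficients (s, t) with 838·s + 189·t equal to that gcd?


Euclidean algorithm on (838, 189) — divide until remainder is 0:
  838 = 4 · 189 + 82
  189 = 2 · 82 + 25
  82 = 3 · 25 + 7
  25 = 3 · 7 + 4
  7 = 1 · 4 + 3
  4 = 1 · 3 + 1
  3 = 3 · 1 + 0
gcd(838, 189) = 1.
Track Bezout coefficients alongside the remainders: start with r₀ = 838 = a·1 + b·0 (s = 1, t = 0) and r₁ = 189 = a·0 + b·1 (s = 0, t = 1); each new remainder r_{k+1} = r_{k-1} − q_k·r_k inherits s_{k+1} = s_{k-1} − q_k·s_k, t_{k+1} = t_{k-1} − q_k·t_k, so r_k = a·s_k + b·t_k at every step:
  q = 4: r = 82, s = 1 − 4·0 = 1, t = 0 − 4·1 = -4  (check: 838·1 + 189·(-4) = 82)
  q = 2: r = 25, s = 0 − 2·1 = -2, t = 1 − 2·(-4) = 9  (check: 838·(-2) + 189·9 = 25)
  q = 3: r = 7, s = 1 − 3·(-2) = 7, t = -4 − 3·9 = -31  (check: 838·7 + 189·(-31) = 7)
  q = 3: r = 4, s = -2 − 3·7 = -23, t = 9 − 3·(-31) = 102  (check: 838·(-23) + 189·102 = 4)
  q = 1: r = 3, s = 7 − 1·(-23) = 30, t = -31 − 1·102 = -133  (check: 838·30 + 189·(-133) = 3)
  q = 1: r = 1, s = -23 − 1·30 = -53, t = 102 − 1·(-133) = 235  (check: 838·(-53) + 189·235 = 1)
The row with r = 1 (the gcd) gives the Bezout coefficients s = -53, t = 235.
Result: 838 · (-53) + 189 · (235) = 1.

gcd(838, 189) = 1; s = -53, t = 235 (check: 838·(-53) + 189·235 = 1).


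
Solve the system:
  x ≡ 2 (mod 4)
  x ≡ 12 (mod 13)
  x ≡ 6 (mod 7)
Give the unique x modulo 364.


Moduli 4, 13, 7 are pairwise coprime; by CRT there is a unique solution modulo M = 4 · 13 · 7 = 364.
Solve pairwise, accumulating the modulus:
  Start with x ≡ 2 (mod 4).
  Combine with x ≡ 12 (mod 13): since gcd(4, 13) = 1, we get a unique residue mod 52.
    Write x = 2 + 4·t and substitute into x ≡ 12 (mod 13): 4·t ≡ 12 − 2 = 10 (mod 13).
    The inverse of 4 mod 13 is 10 (since 4·10 = 40 = 3·13 + 1), so t ≡ 10·10 = 100 ≡ 9 (mod 13).
    Then x = 2 + 4·9 = 38, valid modulo lcm(4, 13) = 52: x ≡ 38 (mod 52).
  Combine with x ≡ 6 (mod 7): since gcd(52, 7) = 1, we get a unique residue mod 364.
    Write x = 38 + 52·t and substitute into x ≡ 6 (mod 7): 52·t ≡ 6 − 38 = -32 (mod 7).
    Reduce coefficients mod 7: 3·t ≡ 3 (mod 7).
    The inverse of 3 mod 7 is 5 (since 3·5 = 15 = 2·7 + 1), so t ≡ 5·3 = 15 ≡ 1 (mod 7).
    Then x = 38 + 52·1 = 90, valid modulo lcm(52, 7) = 364: x ≡ 90 (mod 364).
Verify: 90 mod 4 = 2 ✓, 90 mod 13 = 12 ✓, 90 mod 7 = 6 ✓.

x ≡ 90 (mod 364).


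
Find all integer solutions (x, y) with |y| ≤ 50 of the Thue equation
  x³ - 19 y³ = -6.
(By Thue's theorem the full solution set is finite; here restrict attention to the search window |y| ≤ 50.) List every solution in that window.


The equation is x³ - 19y³ = -6. For fixed y, x³ = 19·y³ − 6, so a solution requires the RHS to be a perfect cube.
Strategy: iterate y from -50 to 50, compute RHS = 19·y³ − 6, and check whether it is a (positive or negative) perfect cube.
Check small values of y:
  y = 0: RHS = -6 is not a perfect cube.
  y = 1: RHS = 13 is not a perfect cube.
  y = -1: RHS = -25 is not a perfect cube.
  y = 2: RHS = 146 is not a perfect cube.
  y = -2: RHS = -158 is not a perfect cube.
  y = 3: RHS = 507 is not a perfect cube.
  y = -3: RHS = -519 is not a perfect cube.
Continuing the search up to |y| = 50 finds no solutions either.
No (x, y) in the scanned range satisfies the equation.

No integer solutions with |y| ≤ 50.


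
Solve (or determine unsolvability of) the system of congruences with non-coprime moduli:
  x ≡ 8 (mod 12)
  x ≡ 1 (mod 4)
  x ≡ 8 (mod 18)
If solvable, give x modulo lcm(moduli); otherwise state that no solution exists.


Moduli 12, 4, 18 are not pairwise coprime, so CRT works modulo lcm(m_i) when all pairwise compatibility conditions hold.
Pairwise compatibility: gcd(m_i, m_j) must divide a_i - a_j for every pair.
Merge one congruence at a time:
  Start: x ≡ 8 (mod 12).
  Combine with x ≡ 1 (mod 4): gcd(12, 4) = 4, and 1 - 8 = -7 is NOT divisible by 4.
    ⇒ system is inconsistent (no integer solution).

No solution (the system is inconsistent).


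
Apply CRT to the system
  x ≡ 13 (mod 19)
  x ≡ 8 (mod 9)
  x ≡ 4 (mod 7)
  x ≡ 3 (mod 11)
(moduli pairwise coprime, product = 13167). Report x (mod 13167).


Product of moduli M = 19 · 9 · 7 · 11 = 13167.
Merge one congruence at a time:
  Start: x ≡ 13 (mod 19).
  Combine with x ≡ 8 (mod 9); new modulus lcm = 171.
    Write x = 13 + 19·t and substitute into x ≡ 8 (mod 9): 19·t ≡ 8 − 13 = -5 (mod 9).
    Reduce coefficients mod 9: 1·t ≡ 4 (mod 9).
    So t ≡ 4 (mod 9).
    Then x = 13 + 19·4 = 89, valid modulo lcm(19, 9) = 171: x ≡ 89 (mod 171).
  Combine with x ≡ 4 (mod 7); new modulus lcm = 1197.
    Write x = 89 + 171·t and substitute into x ≡ 4 (mod 7): 171·t ≡ 4 − 89 = -85 (mod 7).
    Reduce coefficients mod 7: 3·t ≡ 6 (mod 7).
    The inverse of 3 mod 7 is 5 (since 3·5 = 15 = 2·7 + 1), so t ≡ 5·6 = 30 ≡ 2 (mod 7).
    Then x = 89 + 171·2 = 431, valid modulo lcm(171, 7) = 1197: x ≡ 431 (mod 1197).
  Combine with x ≡ 3 (mod 11); new modulus lcm = 13167.
    Write x = 431 + 1197·t and substitute into x ≡ 3 (mod 11): 1197·t ≡ 3 − 431 = -428 (mod 11).
    Reduce coefficients mod 11: 9·t ≡ 1 (mod 11).
    The inverse of 9 mod 11 is 5 (since 9·5 = 45 = 4·11 + 1), so t ≡ 5·1 = 5 ≡ 5 (mod 11).
    Then x = 431 + 1197·5 = 6416, valid modulo lcm(1197, 11) = 13167: x ≡ 6416 (mod 13167).
Verify against each original: 6416 mod 19 = 13, 6416 mod 9 = 8, 6416 mod 7 = 4, 6416 mod 11 = 3.

x ≡ 6416 (mod 13167).


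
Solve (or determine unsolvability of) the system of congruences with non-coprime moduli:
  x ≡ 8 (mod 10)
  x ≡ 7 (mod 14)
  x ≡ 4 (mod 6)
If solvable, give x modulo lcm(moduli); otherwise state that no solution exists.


Moduli 10, 14, 6 are not pairwise coprime, so CRT works modulo lcm(m_i) when all pairwise compatibility conditions hold.
Pairwise compatibility: gcd(m_i, m_j) must divide a_i - a_j for every pair.
Merge one congruence at a time:
  Start: x ≡ 8 (mod 10).
  Combine with x ≡ 7 (mod 14): gcd(10, 14) = 2, and 7 - 8 = -1 is NOT divisible by 2.
    ⇒ system is inconsistent (no integer solution).

No solution (the system is inconsistent).


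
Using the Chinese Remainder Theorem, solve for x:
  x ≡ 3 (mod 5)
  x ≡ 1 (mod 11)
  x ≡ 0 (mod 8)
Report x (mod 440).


Moduli 5, 11, 8 are pairwise coprime; by CRT there is a unique solution modulo M = 5 · 11 · 8 = 440.
Solve pairwise, accumulating the modulus:
  Start with x ≡ 3 (mod 5).
  Combine with x ≡ 1 (mod 11): since gcd(5, 11) = 1, we get a unique residue mod 55.
    Write x = 3 + 5·t and substitute into x ≡ 1 (mod 11): 5·t ≡ 1 − 3 = -2 (mod 11).
    Reduce coefficients mod 11: 5·t ≡ 9 (mod 11).
    The inverse of 5 mod 11 is 9 (since 5·9 = 45 = 4·11 + 1), so t ≡ 9·9 = 81 ≡ 4 (mod 11).
    Then x = 3 + 5·4 = 23, valid modulo lcm(5, 11) = 55: x ≡ 23 (mod 55).
  Combine with x ≡ 0 (mod 8): since gcd(55, 8) = 1, we get a unique residue mod 440.
    Write x = 23 + 55·t and substitute into x ≡ 0 (mod 8): 55·t ≡ 0 − 23 = -23 (mod 8).
    Reduce coefficients mod 8: 7·t ≡ 1 (mod 8).
    The inverse of 7 mod 8 is 7 (since 7·7 = 49 = 6·8 + 1), so t ≡ 7·1 = 7 ≡ 7 (mod 8).
    Then x = 23 + 55·7 = 408, valid modulo lcm(55, 8) = 440: x ≡ 408 (mod 440).
Verify: 408 mod 5 = 3 ✓, 408 mod 11 = 1 ✓, 408 mod 8 = 0 ✓.

x ≡ 408 (mod 440).


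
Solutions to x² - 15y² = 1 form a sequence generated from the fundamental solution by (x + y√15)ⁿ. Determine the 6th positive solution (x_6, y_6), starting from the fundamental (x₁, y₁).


Step 1: Find the fundamental solution (x₁, y₁) of x² - 15y² = 1.
  Expand √15 as a continued fraction. a₀ = ⌊√15⌋ = 3; iterate m_{k+1} = d_k·a_k − m_k, d_{k+1} = (15 − m_{k+1}²)/d_k, a_{k+1} = ⌊(a₀ + m_{k+1})/d_{k+1}⌋ (starting m₀ = 0, d₀ = 1), with convergents p_k = a_k·p_{k-1} + p_{k-2}, q_k = a_k·q_{k-1} + q_{k-2} (p₋₁ = 1, q₋₁ = 0):
  k = 0: a₀ = 3; p₀/q₀ = 3/1; p₀² − 15·q₀² = 9 − 15 = -6.
  k = 1: m = 3, d = 6, a = ⌊(3 + 3)/6⌋ = 1; p/q = (1·3 + 1)/(1·1 + 0) = 4/1; p² − 15·q² = 16 − 15 = 1.
  The first convergent with p² − 15·q² = 1 gives the fundamental solution (x₁, y₁) = (4, 1).
Step 2: Apply the recurrence (x_{n+1}, y_{n+1}) = (x₁x_n + 15y₁y_n, x₁y_n + y₁x_n) repeatedly.
  From (x_1, y_1) = (4, 1): x_2 = 4·4 + 15·1·1 = 31; y_2 = 4·1 + 1·4 = 8.
  From (x_2, y_2) = (31, 8): x_3 = 4·31 + 15·1·8 = 244; y_3 = 4·8 + 1·31 = 63.
  From (x_3, y_3) = (244, 63): x_4 = 4·244 + 15·1·63 = 1921; y_4 = 4·63 + 1·244 = 496.
  From (x_4, y_4) = (1921, 496): x_5 = 4·1921 + 15·1·496 = 15124; y_5 = 4·496 + 1·1921 = 3905.
  From (x_5, y_5) = (15124, 3905): x_6 = 4·15124 + 15·1·3905 = 119071; y_6 = 4·3905 + 1·15124 = 30744.
Step 3: Verify x_6² - 15·y_6² = 14177903041 - 14177903040 = 1 (should be 1). ✓

(x_1, y_1) = (4, 1); (x_6, y_6) = (119071, 30744).


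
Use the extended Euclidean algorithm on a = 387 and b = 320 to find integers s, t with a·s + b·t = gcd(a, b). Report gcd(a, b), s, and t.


Euclidean algorithm on (387, 320) — divide until remainder is 0:
  387 = 1 · 320 + 67
  320 = 4 · 67 + 52
  67 = 1 · 52 + 15
  52 = 3 · 15 + 7
  15 = 2 · 7 + 1
  7 = 7 · 1 + 0
gcd(387, 320) = 1.
Track Bezout coefficients alongside the remainders: start with r₀ = 387 = a·1 + b·0 (s = 1, t = 0) and r₁ = 320 = a·0 + b·1 (s = 0, t = 1); each new remainder r_{k+1} = r_{k-1} − q_k·r_k inherits s_{k+1} = s_{k-1} − q_k·s_k, t_{k+1} = t_{k-1} − q_k·t_k, so r_k = a·s_k + b·t_k at every step:
  q = 1: r = 67, s = 1 − 1·0 = 1, t = 0 − 1·1 = -1  (check: 387·1 + 320·(-1) = 67)
  q = 4: r = 52, s = 0 − 4·1 = -4, t = 1 − 4·(-1) = 5  (check: 387·(-4) + 320·5 = 52)
  q = 1: r = 15, s = 1 − 1·(-4) = 5, t = -1 − 1·5 = -6  (check: 387·5 + 320·(-6) = 15)
  q = 3: r = 7, s = -4 − 3·5 = -19, t = 5 − 3·(-6) = 23  (check: 387·(-19) + 320·23 = 7)
  q = 2: r = 1, s = 5 − 2·(-19) = 43, t = -6 − 2·23 = -52  (check: 387·43 + 320·(-52) = 1)
The row with r = 1 (the gcd) gives the Bezout coefficients s = 43, t = -52.
Result: 387 · (43) + 320 · (-52) = 1.

gcd(387, 320) = 1; s = 43, t = -52 (check: 387·43 + 320·(-52) = 1).
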